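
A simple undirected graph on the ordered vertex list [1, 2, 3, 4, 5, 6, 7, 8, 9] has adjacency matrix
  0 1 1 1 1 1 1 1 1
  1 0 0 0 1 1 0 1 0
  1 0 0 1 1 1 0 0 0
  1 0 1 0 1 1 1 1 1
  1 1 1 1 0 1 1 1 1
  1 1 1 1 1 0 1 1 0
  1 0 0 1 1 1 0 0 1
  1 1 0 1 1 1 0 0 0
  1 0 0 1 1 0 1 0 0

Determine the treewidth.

A width-4 tree decomposition is:
Bags: B1 = {1, 4, 5, 6, 7}  B2 = {1, 4, 5, 6, 8}  B3 = {1, 2, 5, 6, 8}  B4 = {1, 3, 4, 5, 6}  B5 = {1, 4, 5, 7, 9}
Tree: B1–B2, B2–B3, B2–B4, B1–B5
The largest bag has 5 vertices, giving width 4; this decomposition certifies tw(G) ≤ 4. On the other hand G contains the 5-clique {1, 2, 5, 6, 8}. A clique must lie in a single bag of any decomposition, so no decomposition can have width below 4. Hence tw(G) = 4 exactly.

4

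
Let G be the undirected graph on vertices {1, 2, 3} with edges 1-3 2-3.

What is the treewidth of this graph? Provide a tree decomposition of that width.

Each bag holds 2 vertices, so the decomposition has width 1, which upper-bounds the treewidth. Since G has at least one edge (e.g. 3–2), it is not an edgeless graph, so tw(G) ≥ 1. Therefore the treewidth is 1.

Treewidth 1.
Bags: B1 = {2, 3}  B2 = {1, 3}
Tree: B1–B2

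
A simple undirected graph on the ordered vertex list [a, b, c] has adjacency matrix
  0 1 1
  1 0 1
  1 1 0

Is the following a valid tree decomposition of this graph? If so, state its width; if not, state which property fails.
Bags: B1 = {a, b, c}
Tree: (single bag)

Every vertex of G appears in some bag (union = {a, b, c}); every edge is covered by a bag; and for each vertex v the set of bags containing v is connected in the bag tree. The decomposition is therefore valid. The largest bag has 3 vertices, so the width is 2.

Yes; width 2.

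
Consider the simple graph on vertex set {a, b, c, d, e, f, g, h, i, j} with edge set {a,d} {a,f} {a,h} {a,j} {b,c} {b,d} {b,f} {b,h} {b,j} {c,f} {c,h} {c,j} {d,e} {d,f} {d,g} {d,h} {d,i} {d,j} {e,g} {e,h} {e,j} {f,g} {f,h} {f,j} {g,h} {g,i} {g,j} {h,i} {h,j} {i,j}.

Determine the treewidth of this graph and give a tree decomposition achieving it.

Treewidth 4.
One optimal decomposition is:
Bags: B1 = {d, f, g, h, j}  B2 = {d, e, g, h, j}  B3 = {b, d, f, h, j}  B4 = {a, d, f, h, j}  B5 = {b, c, f, h, j}  B6 = {d, g, h, i, j}
Tree: B1–B2, B1–B3, B1–B4, B3–B5, B1–B6

The largest bag has 5 vertices, giving width 4; this decomposition certifies tw(G) ≤ 4. Conversely, {d, e, g, h, j} is a clique of size 5, and the vertices of any clique must share a bag in every tree decomposition; so some bag has ≥ 5 vertices and tw(G) ≥ 4. Therefore the treewidth is 4.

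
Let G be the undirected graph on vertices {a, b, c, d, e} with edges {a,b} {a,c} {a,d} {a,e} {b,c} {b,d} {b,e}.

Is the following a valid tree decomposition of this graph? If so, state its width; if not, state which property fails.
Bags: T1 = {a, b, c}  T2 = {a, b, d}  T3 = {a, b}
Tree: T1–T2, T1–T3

No — vertex e appears in no bag.

A tree decomposition must satisfy three properties: every vertex lies in some bag; for every edge, both endpoints lie together in some bag; and for every vertex, the bags containing it form a connected subtree. Here vertex e appears in no bag, so the decomposition is invalid.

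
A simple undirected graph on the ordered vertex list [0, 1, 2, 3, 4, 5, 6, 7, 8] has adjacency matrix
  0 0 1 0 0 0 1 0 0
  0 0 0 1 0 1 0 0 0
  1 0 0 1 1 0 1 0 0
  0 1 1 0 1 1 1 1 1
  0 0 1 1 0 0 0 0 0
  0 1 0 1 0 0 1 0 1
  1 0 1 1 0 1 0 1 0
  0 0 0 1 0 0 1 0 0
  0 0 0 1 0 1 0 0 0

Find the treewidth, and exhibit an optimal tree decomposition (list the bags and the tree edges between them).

Each bag holds 3 vertices, so the decomposition has width 2, which upper-bounds the treewidth. Conversely, {0, 2, 6} is a clique of size 3, and the vertices of any clique must share a bag in every tree decomposition; so some bag has ≥ 3 vertices and tw(G) ≥ 2. Therefore the treewidth is 2.

Treewidth 2.
One optimal decomposition is:
Bags: B1 = {2, 3, 6}  B2 = {3, 5, 6}  B3 = {3, 5, 8}  B4 = {1, 3, 5}  B5 = {0, 2, 6}  B6 = {2, 3, 4}  B7 = {3, 6, 7}
Tree: B1–B2, B2–B3, B3–B4, B1–B5, B1–B6, B1–B7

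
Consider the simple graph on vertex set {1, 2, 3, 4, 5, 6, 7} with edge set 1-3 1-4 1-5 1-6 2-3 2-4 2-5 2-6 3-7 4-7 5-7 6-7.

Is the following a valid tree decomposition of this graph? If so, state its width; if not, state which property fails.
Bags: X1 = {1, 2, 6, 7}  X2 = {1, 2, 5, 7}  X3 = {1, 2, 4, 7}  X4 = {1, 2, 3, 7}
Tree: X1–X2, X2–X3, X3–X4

Checking the three conditions: (i) the bags cover all of {1, 2, 3, 4, 5, 6, 7}; (ii) for each edge, some bag contains both endpoints; (iii) the bags containing any fixed vertex form a subtree. All hold, so the decomposition is valid with width 4 − 1 = 3.

Yes; width 3.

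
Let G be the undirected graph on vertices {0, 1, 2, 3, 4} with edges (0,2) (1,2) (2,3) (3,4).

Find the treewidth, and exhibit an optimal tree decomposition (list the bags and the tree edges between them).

The largest bag has 2 vertices, giving width 1; this decomposition certifies tw(G) ≤ 1. G has an edge, so its treewidth is at least 1. Therefore the treewidth is 1.

Treewidth 1.
One such decomposition:
Bags: B1 = {1, 2}  B2 = {2, 3}  B3 = {0, 2}  B4 = {3, 4}
Tree: B1–B2, B1–B3, B2–B4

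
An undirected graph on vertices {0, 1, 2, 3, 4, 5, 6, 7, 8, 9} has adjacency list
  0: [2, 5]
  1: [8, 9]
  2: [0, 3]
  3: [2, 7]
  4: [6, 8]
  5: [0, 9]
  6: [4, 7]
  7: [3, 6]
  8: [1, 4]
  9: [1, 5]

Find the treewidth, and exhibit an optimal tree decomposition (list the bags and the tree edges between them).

Each bag holds 3 vertices, so the decomposition has width 2, which upper-bounds the treewidth. Since 9–1–8–4–6–7–3–2–0–5–9 is a cycle in G, G is not acyclic. Forests are exactly the graphs of treewidth ≤ 1, so tw(G) ≥ 2. Hence tw(G) = 2 exactly.

Treewidth 2.
One optimal decomposition is:
Bags: B1 = {1, 8, 9}  B2 = {4, 8, 9}  B3 = {4, 6, 9}  B4 = {6, 7, 9}  B5 = {3, 7, 9}  B6 = {2, 3, 9}  B7 = {0, 2, 9}  B8 = {0, 5, 9}
Tree: B1–B2, B2–B3, B3–B4, B4–B5, B5–B6, B6–B7, B7–B8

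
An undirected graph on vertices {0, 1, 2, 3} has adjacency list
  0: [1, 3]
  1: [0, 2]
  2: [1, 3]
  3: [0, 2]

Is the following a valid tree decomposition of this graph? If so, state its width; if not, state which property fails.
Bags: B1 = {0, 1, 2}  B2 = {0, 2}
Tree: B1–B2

A tree decomposition must satisfy three properties: every vertex lies in some bag; for every edge, both endpoints lie together in some bag; and for every vertex, the bags containing it form a connected subtree. Here vertex 3 appears in no bag, so the decomposition is invalid.

No — vertex 3 appears in no bag.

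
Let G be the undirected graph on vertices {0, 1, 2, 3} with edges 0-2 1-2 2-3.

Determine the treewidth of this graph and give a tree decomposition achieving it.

Each bag holds 2 vertices, so the decomposition has width 1, which upper-bounds the treewidth. G has an edge, so its treewidth is at least 1. The upper and lower bounds meet at 1, so that is the treewidth.

Treewidth 1.
Bags: B1 = {2, 3}  B2 = {0, 2}  B3 = {1, 2}
Tree: B1–B2, B1–B3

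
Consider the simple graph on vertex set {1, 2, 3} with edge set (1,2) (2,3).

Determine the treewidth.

A width-1 tree decomposition is:
Bags: B1 = {2, 3}  B2 = {1, 2}
Tree: B1–B2
The largest bag has 2 vertices, giving width 1; this decomposition certifies tw(G) ≤ 1. G has an edge, so its treewidth is at least 1. Hence tw(G) = 1 exactly.

1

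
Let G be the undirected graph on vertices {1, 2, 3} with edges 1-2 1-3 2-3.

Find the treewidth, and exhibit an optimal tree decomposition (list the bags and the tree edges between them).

With just one bag of size 3, the width is 3 − 1 = 2, so tw(G) ≤ 2. Conversely, {1, 2, 3} is a clique of size 3, and the vertices of any clique must share a bag in every tree decomposition; so some bag has ≥ 3 vertices and tw(G) ≥ 2. Therefore the treewidth is 2.

Treewidth 2.
One optimal decomposition is:
Bags: B1 = {1, 2, 3}
Tree: (single bag)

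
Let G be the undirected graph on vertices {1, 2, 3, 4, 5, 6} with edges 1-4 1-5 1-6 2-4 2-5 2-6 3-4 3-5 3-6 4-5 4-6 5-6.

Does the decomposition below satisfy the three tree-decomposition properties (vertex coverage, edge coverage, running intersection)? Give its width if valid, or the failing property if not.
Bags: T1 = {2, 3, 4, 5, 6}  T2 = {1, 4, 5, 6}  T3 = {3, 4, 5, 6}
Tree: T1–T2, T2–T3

A tree decomposition must satisfy three properties: every vertex lies in some bag; for every edge, both endpoints lie together in some bag; and for every vertex, the bags containing it form a connected subtree. Here bags containing vertex 3 are not connected in the tree, so the decomposition is invalid.

No — bags containing vertex 3 are not connected in the tree.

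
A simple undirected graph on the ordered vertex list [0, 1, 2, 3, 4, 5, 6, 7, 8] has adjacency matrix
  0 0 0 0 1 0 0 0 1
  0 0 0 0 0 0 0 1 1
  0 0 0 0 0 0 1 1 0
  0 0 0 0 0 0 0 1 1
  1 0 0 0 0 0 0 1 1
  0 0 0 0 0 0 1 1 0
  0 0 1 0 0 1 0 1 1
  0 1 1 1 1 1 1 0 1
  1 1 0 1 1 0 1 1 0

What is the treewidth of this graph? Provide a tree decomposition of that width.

Each bag holds 3 vertices, so the decomposition has width 2, which upper-bounds the treewidth. For the lower bound, the 3 vertices {0, 4, 8} are pairwise adjacent, and any tree decomposition puts a clique entirely inside one bag — forcing width ≥ 2. The upper and lower bounds meet at 2, so that is the treewidth.

Treewidth 2.
Bags: B1 = {6, 7, 8}  B2 = {3, 7, 8}  B3 = {2, 6, 7}  B4 = {1, 7, 8}  B5 = {5, 6, 7}  B6 = {4, 7, 8}  B7 = {0, 4, 8}
Tree: B1–B2, B1–B3, B1–B4, B3–B5, B2–B6, B6–B7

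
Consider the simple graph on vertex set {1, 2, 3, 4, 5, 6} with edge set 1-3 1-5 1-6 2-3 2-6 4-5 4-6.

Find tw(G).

A width-2 tree decomposition is:
Bags: B1 = {1, 4, 5}  B2 = {1, 4, 6}  B3 = {1, 3, 6}  B4 = {2, 3, 6}
Tree: B1–B2, B2–B3, B3–B4
Every bag has size at most 3, so the width is 3 − 1 = 2 and tw(G) ≤ 2. The edges 5–4–6–1–5 form a cycle, so G is not a tree and its treewidth is at least 2. Therefore the treewidth is 2.

2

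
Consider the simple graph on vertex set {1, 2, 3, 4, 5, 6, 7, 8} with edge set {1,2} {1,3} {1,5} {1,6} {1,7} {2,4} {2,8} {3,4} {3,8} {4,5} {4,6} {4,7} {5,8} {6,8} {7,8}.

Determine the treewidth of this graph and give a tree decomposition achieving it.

Every bag has size at most 4, so the width is 4 − 1 = 3 and tw(G) ≤ 3. For the lower bound: the 4 vertex sets {1,3}, {2,8}, {4}, {7} are disjoint, each induces a connected subgraph, and every pair is joined by at least one edge of G. Contracting each set to a single vertex therefore yields K_{4} as a minor, and since treewidth is minor-monotone, tw(G) ≥ tw(K_{4}) = 3. Combining the bounds, tw(G) = 3.

Treewidth 3.
One optimal decomposition is:
Bags: B1 = {1, 3, 4, 8}  B2 = {1, 2, 4, 8}  B3 = {1, 4, 7, 8}  B4 = {1, 4, 6, 8}  B5 = {1, 4, 5, 8}
Tree: B1–B2, B2–B3, B3–B4, B4–B5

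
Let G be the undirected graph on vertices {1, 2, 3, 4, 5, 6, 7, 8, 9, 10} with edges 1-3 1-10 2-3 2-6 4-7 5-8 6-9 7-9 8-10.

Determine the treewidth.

A width-1 tree decomposition is:
Bags: B1 = {5, 8}  B2 = {8, 10}  B3 = {1, 10}  B4 = {1, 3}  B5 = {2, 3}  B6 = {2, 6}  B7 = {6, 9}  B8 = {7, 9}  B9 = {4, 7}
Tree: B1–B2, B2–B3, B3–B4, B4–B5, B5–B6, B6–B7, B7–B8, B8–B9
Each bag holds 2 vertices, so the decomposition has width 1, which upper-bounds the treewidth. Any graph with an edge has treewidth ≥ 1, and G has the edge 5–8. Therefore the treewidth is 1.

1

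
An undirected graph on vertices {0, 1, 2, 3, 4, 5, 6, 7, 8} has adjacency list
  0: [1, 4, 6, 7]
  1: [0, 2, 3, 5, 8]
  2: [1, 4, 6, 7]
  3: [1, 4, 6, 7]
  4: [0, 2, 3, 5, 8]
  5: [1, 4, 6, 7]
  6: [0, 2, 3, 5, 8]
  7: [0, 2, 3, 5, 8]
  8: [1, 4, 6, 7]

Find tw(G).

A width-4 tree decomposition is:
Bags: B1 = {1, 4, 5, 6, 7}  B2 = {1, 4, 6, 7, 8}  B3 = {1, 2, 4, 6, 7}  B4 = {0, 1, 4, 6, 7}  B5 = {1, 3, 4, 6, 7}
Tree: B1–B2, B2–B3, B3–B4, B4–B5
Every bag has size at most 5, so the width is 5 − 1 = 4 and tw(G) ≤ 4. For the lower bound: the 5 vertex sets {4,5}, {7,8}, {1,2}, {6}, {0} are disjoint, each induces a connected subgraph, and every pair is joined by at least one edge of G. Contracting each set to a single vertex therefore yields K_{5} as a minor, and since treewidth is minor-monotone, tw(G) ≥ tw(K_{5}) = 4. The upper and lower bounds meet at 4, so that is the treewidth.

4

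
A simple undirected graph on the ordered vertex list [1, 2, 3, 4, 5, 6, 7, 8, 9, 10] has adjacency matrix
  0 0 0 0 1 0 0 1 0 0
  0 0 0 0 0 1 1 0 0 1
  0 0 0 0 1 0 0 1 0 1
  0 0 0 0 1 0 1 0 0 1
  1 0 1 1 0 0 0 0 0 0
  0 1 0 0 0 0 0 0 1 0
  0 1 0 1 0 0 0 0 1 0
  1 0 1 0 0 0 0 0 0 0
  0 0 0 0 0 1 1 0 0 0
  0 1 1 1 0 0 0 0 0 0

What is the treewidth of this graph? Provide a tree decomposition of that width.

Treewidth 2.
Bags: B1 = {1, 3, 8}  B2 = {1, 3, 5}  B3 = {3, 5, 10}  B4 = {4, 5, 10}  B5 = {2, 4, 10}  B6 = {2, 4, 7}  B7 = {2, 6, 7}  B8 = {6, 7, 9}
Tree: B1–B2, B2–B3, B3–B4, B4–B5, B5–B6, B6–B7, B7–B8

The largest bag has 3 vertices, giving width 2; this decomposition certifies tw(G) ≤ 2. Since 8–1–5–3–8 is a cycle in G, G is not acyclic. Forests are exactly the graphs of treewidth ≤ 1, so tw(G) ≥ 2. The upper and lower bounds meet at 2, so that is the treewidth.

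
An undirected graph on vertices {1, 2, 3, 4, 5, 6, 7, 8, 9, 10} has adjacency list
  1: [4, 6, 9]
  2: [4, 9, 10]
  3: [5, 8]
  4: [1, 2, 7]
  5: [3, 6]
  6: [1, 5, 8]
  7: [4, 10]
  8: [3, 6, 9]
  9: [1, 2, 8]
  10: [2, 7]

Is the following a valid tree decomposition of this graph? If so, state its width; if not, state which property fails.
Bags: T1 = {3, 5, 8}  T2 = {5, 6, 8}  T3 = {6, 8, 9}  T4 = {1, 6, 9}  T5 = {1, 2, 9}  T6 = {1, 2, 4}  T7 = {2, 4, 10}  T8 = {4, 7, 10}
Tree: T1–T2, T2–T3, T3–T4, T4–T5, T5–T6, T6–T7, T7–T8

Yes; width 2.

Every vertex of G appears in some bag (union = {1, 2, 3, 4, 5, 6, 7, 8, 9, 10}); every edge is covered by a bag; and for each vertex v the set of bags containing v is connected in the bag tree. The decomposition is therefore valid. The largest bag has 3 vertices, so the width is 2.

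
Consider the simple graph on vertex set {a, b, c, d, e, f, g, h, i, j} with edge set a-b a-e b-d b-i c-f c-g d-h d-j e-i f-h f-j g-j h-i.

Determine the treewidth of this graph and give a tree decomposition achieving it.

Every bag has size at most 3, so the width is 3 − 1 = 2 and tw(G) ≤ 2. Since g–c–f–j–g is a cycle in G, G is not acyclic. Forests are exactly the graphs of treewidth ≤ 1, so tw(G) ≥ 2. Combining the bounds, tw(G) = 2.

Treewidth 2.
One such decomposition:
Bags: B1 = {c, g, j}  B2 = {c, f, j}  B3 = {d, f, j}  B4 = {d, f, h}  B5 = {b, d, h}  B6 = {b, h, i}  B7 = {a, b, i}  B8 = {a, e, i}
Tree: B1–B2, B2–B3, B3–B4, B4–B5, B5–B6, B6–B7, B7–B8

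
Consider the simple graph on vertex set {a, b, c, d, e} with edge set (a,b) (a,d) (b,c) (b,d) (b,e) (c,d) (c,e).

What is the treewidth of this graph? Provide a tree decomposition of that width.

Each bag holds 3 vertices, so the decomposition has width 2, which upper-bounds the treewidth. Conversely, {b, c, d} is a clique of size 3, and the vertices of any clique must share a bag in every tree decomposition; so some bag has ≥ 3 vertices and tw(G) ≥ 2. Combining the bounds, tw(G) = 2.

Treewidth 2.
Bags: B1 = {a, b, d}  B2 = {b, c, d}  B3 = {b, c, e}
Tree: B1–B2, B2–B3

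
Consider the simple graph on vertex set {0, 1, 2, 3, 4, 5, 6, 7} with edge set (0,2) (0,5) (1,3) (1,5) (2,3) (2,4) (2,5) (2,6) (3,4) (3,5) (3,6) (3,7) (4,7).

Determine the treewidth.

2

A width-2 tree decomposition is:
Bags: B1 = {2, 3, 4}  B2 = {2, 3, 5}  B3 = {2, 3, 6}  B4 = {0, 2, 5}  B5 = {3, 4, 7}  B6 = {1, 3, 5}
Tree: B1–B2, B2–B3, B2–B4, B1–B5, B2–B6
The largest bag has 3 vertices, giving width 2; this decomposition certifies tw(G) ≤ 2. On the other hand G contains the 3-clique {0, 2, 5}. A clique must lie in a single bag of any decomposition, so no decomposition can have width below 2. Hence tw(G) = 2 exactly.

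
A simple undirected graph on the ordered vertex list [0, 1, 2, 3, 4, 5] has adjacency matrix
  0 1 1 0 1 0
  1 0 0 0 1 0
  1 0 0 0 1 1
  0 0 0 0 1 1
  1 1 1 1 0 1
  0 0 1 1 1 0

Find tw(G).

A width-2 tree decomposition is:
Bags: B1 = {3, 4, 5}  B2 = {2, 4, 5}  B3 = {0, 2, 4}  B4 = {0, 1, 4}
Tree: B1–B2, B2–B3, B3–B4
Each bag holds 3 vertices, so the decomposition has width 2, which upper-bounds the treewidth. Conversely, {0, 1, 4} is a clique of size 3, and the vertices of any clique must share a bag in every tree decomposition; so some bag has ≥ 3 vertices and tw(G) ≥ 2. Hence tw(G) = 2 exactly.

2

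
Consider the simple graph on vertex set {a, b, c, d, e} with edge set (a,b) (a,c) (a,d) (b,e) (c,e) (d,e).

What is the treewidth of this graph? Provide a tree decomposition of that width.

Treewidth 2.
Bags: B1 = {a, c, e}  B2 = {a, d, e}  B3 = {a, b, e}
Tree: B1–B2, B2–B3

The largest bag has 3 vertices, giving width 2; this decomposition certifies tw(G) ≤ 2. For the lower bound, G contains the cycle c–a–d–e–c, so G is not a forest; only forests have treewidth ≤ 1, hence tw(G) ≥ 2. Hence tw(G) = 2 exactly.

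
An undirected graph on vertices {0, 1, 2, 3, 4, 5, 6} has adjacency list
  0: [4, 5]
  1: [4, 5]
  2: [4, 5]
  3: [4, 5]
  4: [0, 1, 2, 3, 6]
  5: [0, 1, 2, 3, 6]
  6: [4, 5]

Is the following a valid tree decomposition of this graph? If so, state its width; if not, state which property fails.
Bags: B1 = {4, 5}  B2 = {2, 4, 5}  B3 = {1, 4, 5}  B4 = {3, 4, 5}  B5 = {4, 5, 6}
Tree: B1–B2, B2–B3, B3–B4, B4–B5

No — vertex 0 appears in no bag.

A tree decomposition must satisfy three properties: every vertex lies in some bag; for every edge, both endpoints lie together in some bag; and for every vertex, the bags containing it form a connected subtree. Here vertex 0 appears in no bag, so the decomposition is invalid.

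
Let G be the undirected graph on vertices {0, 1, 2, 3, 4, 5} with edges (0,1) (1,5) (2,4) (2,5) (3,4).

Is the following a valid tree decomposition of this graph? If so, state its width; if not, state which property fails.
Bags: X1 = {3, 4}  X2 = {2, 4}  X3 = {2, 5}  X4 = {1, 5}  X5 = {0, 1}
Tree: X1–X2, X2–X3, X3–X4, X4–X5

Yes; width 1.

Vertex coverage: the bags together contain {0, 1, 2, 3, 4, 5}, the full vertex set. Edge coverage: each edge of G has both endpoints in at least one bag. Running intersection: for every vertex, the bags containing it form a connected subtree. All three properties hold, so this is a valid tree decomposition of width max|bag| − 1 = 1, and hence tw(G) ≤ 1.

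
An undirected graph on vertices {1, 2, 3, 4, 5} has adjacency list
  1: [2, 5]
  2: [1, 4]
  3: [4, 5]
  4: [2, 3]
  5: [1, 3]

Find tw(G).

2

A width-2 tree decomposition is:
Bags: B1 = {3, 4, 5}  B2 = {1, 4, 5}  B3 = {1, 2, 4}
Tree: B1–B2, B2–B3
Each bag holds 3 vertices, so the decomposition has width 2, which upper-bounds the treewidth. Since 4–3–5–1–2–4 is a cycle in G, G is not acyclic. Forests are exactly the graphs of treewidth ≤ 1, so tw(G) ≥ 2. Combining the bounds, tw(G) = 2.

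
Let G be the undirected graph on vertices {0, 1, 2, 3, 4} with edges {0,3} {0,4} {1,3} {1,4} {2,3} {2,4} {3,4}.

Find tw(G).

2

A width-2 tree decomposition is:
Bags: B1 = {0, 3, 4}  B2 = {1, 3, 4}  B3 = {2, 3, 4}
Tree: B1–B2, B1–B3
Each bag holds 3 vertices, so the decomposition has width 2, which upper-bounds the treewidth. Conversely, {0, 3, 4} is a clique of size 3, and the vertices of any clique must share a bag in every tree decomposition; so some bag has ≥ 3 vertices and tw(G) ≥ 2. The upper and lower bounds meet at 2, so that is the treewidth.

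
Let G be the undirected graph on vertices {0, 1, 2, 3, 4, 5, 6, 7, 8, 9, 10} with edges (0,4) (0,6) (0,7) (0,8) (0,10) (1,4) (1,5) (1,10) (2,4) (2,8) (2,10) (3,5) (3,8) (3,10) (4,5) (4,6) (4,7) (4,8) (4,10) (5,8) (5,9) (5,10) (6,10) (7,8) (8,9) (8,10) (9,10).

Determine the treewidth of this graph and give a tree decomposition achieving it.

Treewidth 3.
One optimal decomposition is:
Bags: B1 = {0, 4, 8, 10}  B2 = {0, 4, 7, 8}  B3 = {4, 5, 8, 10}  B4 = {1, 4, 5, 10}  B5 = {0, 4, 6, 10}  B6 = {5, 8, 9, 10}  B7 = {2, 4, 8, 10}  B8 = {3, 5, 8, 10}
Tree: B1–B2, B1–B3, B3–B4, B1–B5, B3–B6, B3–B7, B3–B8

The largest bag has 4 vertices, giving width 3; this decomposition certifies tw(G) ≤ 3. Conversely, {5, 8, 9, 10} is a clique of size 4, and the vertices of any clique must share a bag in every tree decomposition; so some bag has ≥ 4 vertices and tw(G) ≥ 3. Combining the bounds, tw(G) = 3.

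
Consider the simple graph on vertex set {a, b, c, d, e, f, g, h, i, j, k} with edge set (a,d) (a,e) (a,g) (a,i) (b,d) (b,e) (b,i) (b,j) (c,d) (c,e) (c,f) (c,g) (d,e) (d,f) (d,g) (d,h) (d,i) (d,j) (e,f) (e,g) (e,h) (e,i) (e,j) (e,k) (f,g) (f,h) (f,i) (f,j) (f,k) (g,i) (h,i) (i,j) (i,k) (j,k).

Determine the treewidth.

A width-4 tree decomposition is:
Bags: B1 = {d, e, f, i, j}  B2 = {d, e, f, g, i}  B3 = {c, d, e, f, g}  B4 = {e, f, i, j, k}  B5 = {b, d, e, i, j}  B6 = {d, e, f, h, i}  B7 = {a, d, e, g, i}
Tree: B1–B2, B2–B3, B1–B4, B1–B5, B1–B6, B2–B7
Every bag has size at most 5, so the width is 5 − 1 = 4 and tw(G) ≤ 4. On the other hand G contains the 5-clique {c, d, e, f, g}. A clique must lie in a single bag of any decomposition, so no decomposition can have width below 4. Hence tw(G) = 4 exactly.

4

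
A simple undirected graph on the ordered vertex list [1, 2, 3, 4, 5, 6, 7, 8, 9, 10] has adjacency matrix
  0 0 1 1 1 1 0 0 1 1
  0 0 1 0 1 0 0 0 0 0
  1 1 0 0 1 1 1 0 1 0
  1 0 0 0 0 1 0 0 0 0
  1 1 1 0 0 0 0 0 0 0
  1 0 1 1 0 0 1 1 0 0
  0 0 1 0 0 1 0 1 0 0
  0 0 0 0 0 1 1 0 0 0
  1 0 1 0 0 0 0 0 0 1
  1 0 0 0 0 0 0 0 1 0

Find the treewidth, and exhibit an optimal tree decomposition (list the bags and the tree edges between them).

Treewidth 2.
One optimal decomposition is:
Bags: B1 = {6, 7, 8}  B2 = {3, 6, 7}  B3 = {1, 3, 6}  B4 = {1, 3, 9}  B5 = {1, 9, 10}  B6 = {1, 3, 5}  B7 = {1, 4, 6}  B8 = {2, 3, 5}
Tree: B1–B2, B2–B3, B3–B4, B4–B5, B4–B6, B3–B7, B6–B8

Each bag holds 3 vertices, so the decomposition has width 2, which upper-bounds the treewidth. For the lower bound, the 3 vertices {6, 7, 8} are pairwise adjacent, and any tree decomposition puts a clique entirely inside one bag — forcing width ≥ 2. Combining the bounds, tw(G) = 2.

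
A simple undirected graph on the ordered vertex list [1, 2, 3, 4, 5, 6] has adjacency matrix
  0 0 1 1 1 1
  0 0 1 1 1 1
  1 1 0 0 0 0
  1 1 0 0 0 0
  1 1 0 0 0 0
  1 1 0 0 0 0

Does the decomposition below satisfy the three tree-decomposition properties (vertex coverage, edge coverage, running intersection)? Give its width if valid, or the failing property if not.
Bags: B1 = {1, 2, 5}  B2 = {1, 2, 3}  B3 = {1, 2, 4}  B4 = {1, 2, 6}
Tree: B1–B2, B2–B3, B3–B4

Yes; width 2.

Checking the three conditions: (i) the bags cover all of {1, 2, 3, 4, 5, 6}; (ii) for each edge, some bag contains both endpoints; (iii) the bags containing any fixed vertex form a subtree. All hold, so the decomposition is valid with width 3 − 1 = 2.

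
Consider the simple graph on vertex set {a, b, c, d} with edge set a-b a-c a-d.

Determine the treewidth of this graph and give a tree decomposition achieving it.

Treewidth 1.
One optimal decomposition is:
Bags: B1 = {a, c}  B2 = {a, d}  B3 = {a, b}
Tree: B1–B2, B1–B3

The largest bag has 2 vertices, giving width 1; this decomposition certifies tw(G) ≤ 1. G has an edge, so its treewidth is at least 1. Therefore the treewidth is 1.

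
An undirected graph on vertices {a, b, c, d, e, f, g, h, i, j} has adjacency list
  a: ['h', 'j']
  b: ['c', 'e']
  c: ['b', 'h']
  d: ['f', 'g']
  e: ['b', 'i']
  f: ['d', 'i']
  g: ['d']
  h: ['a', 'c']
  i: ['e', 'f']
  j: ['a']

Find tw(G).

1

A width-1 tree decomposition is:
Bags: B1 = {d, g}  B2 = {d, f}  B3 = {f, i}  B4 = {e, i}  B5 = {b, e}  B6 = {b, c}  B7 = {c, h}  B8 = {a, h}  B9 = {a, j}
Tree: B1–B2, B2–B3, B3–B4, B4–B5, B5–B6, B6–B7, B7–B8, B8–B9
Every bag has size at most 2, so the width is 2 − 1 = 1 and tw(G) ≤ 1. G has an edge, so its treewidth is at least 1. Therefore the treewidth is 1.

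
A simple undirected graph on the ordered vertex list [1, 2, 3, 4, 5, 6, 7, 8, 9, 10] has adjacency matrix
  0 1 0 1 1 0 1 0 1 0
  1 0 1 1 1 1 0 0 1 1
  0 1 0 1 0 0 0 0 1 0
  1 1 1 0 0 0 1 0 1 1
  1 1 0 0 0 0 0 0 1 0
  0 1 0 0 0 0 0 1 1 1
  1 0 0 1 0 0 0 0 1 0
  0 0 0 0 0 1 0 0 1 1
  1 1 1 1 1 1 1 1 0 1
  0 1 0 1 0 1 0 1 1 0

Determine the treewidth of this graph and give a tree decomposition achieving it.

Treewidth 3.
Bags: B1 = {2, 6, 9, 10}  B2 = {6, 8, 9, 10}  B3 = {2, 4, 9, 10}  B4 = {1, 2, 4, 9}  B5 = {1, 4, 7, 9}  B6 = {1, 2, 5, 9}  B7 = {2, 3, 4, 9}
Tree: B1–B2, B1–B3, B3–B4, B4–B5, B4–B6, B3–B7

The largest bag has 4 vertices, giving width 3; this decomposition certifies tw(G) ≤ 3. For the lower bound, the 4 vertices {6, 8, 9, 10} are pairwise adjacent, and any tree decomposition puts a clique entirely inside one bag — forcing width ≥ 3. Therefore the treewidth is 3.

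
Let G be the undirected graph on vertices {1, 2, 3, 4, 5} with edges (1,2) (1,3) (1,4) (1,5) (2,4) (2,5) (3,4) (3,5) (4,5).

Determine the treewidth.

3

A width-3 tree decomposition is:
Bags: B1 = {1, 3, 4, 5}  B2 = {1, 2, 4, 5}
Tree: B1–B2
Every bag has size at most 4, so the width is 4 − 1 = 3 and tw(G) ≤ 3. For the lower bound, the 4 vertices {1, 2, 4, 5} are pairwise adjacent, and any tree decomposition puts a clique entirely inside one bag — forcing width ≥ 3. Combining the bounds, tw(G) = 3.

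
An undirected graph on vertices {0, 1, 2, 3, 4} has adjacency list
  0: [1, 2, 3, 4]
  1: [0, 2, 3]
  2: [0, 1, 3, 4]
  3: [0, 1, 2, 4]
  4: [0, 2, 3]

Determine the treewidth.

A width-3 tree decomposition is:
Bags: B1 = {0, 1, 2, 3}  B2 = {0, 2, 3, 4}
Tree: B1–B2
The largest bag has 4 vertices, giving width 3; this decomposition certifies tw(G) ≤ 3. For the lower bound, the 4 vertices {0, 1, 2, 3} are pairwise adjacent, and any tree decomposition puts a clique entirely inside one bag — forcing width ≥ 3. The upper and lower bounds meet at 3, so that is the treewidth.

3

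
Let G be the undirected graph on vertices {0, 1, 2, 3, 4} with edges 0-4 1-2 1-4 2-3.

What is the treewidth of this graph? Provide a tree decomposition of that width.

Each bag holds 2 vertices, so the decomposition has width 1, which upper-bounds the treewidth. G has an edge, so its treewidth is at least 1. Hence tw(G) = 1 exactly.

Treewidth 1.
One such decomposition:
Bags: B1 = {0, 4}  B2 = {1, 4}  B3 = {1, 2}  B4 = {2, 3}
Tree: B1–B2, B2–B3, B3–B4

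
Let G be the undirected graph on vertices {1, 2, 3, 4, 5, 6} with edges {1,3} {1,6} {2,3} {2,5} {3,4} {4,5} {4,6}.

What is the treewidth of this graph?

A width-2 tree decomposition is:
Bags: B1 = {2, 3, 5}  B2 = {3, 4, 5}  B3 = {1, 3, 4}  B4 = {1, 4, 6}
Tree: B1–B2, B2–B3, B3–B4
The largest bag has 3 vertices, giving width 2; this decomposition certifies tw(G) ≤ 2. Since 2–5–4–3–2 is a cycle in G, G is not acyclic. Forests are exactly the graphs of treewidth ≤ 1, so tw(G) ≥ 2. Hence tw(G) = 2 exactly.

2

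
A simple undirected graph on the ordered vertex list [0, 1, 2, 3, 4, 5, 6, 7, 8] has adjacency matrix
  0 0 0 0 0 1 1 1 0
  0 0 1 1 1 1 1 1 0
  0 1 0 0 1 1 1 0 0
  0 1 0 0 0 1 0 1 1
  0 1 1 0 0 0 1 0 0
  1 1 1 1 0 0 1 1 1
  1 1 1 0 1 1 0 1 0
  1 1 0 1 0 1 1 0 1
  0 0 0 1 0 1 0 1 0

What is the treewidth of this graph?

A width-3 tree decomposition is:
Bags: B1 = {1, 2, 5, 6}  B2 = {1, 2, 4, 6}  B3 = {1, 5, 6, 7}  B4 = {0, 5, 6, 7}  B5 = {1, 3, 5, 7}  B6 = {3, 5, 7, 8}
Tree: B1–B2, B1–B3, B3–B4, B3–B5, B5–B6
The largest bag has 4 vertices, giving width 3; this decomposition certifies tw(G) ≤ 3. Conversely, {1, 2, 4, 6} is a clique of size 4, and the vertices of any clique must share a bag in every tree decomposition; so some bag has ≥ 4 vertices and tw(G) ≥ 3. Combining the bounds, tw(G) = 3.

3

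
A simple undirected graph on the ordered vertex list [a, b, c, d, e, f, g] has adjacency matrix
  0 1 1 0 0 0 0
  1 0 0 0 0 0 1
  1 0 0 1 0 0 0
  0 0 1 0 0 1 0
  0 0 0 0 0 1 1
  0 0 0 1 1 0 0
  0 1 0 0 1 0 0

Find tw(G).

A width-2 tree decomposition is:
Bags: B1 = {a, b, g}  B2 = {a, c, g}  B3 = {c, d, g}  B4 = {d, f, g}  B5 = {e, f, g}
Tree: B1–B2, B2–B3, B3–B4, B4–B5
The largest bag has 3 vertices, giving width 2; this decomposition certifies tw(G) ≤ 2. For the lower bound, G contains the cycle g–b–a–c–d–f–e–g, so G is not a forest; only forests have treewidth ≤ 1, hence tw(G) ≥ 2. Combining the bounds, tw(G) = 2.

2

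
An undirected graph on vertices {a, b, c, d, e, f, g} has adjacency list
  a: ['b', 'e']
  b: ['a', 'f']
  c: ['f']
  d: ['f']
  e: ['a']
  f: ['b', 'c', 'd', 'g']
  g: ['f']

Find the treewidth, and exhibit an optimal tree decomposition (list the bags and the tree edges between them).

The largest bag has 2 vertices, giving width 1; this decomposition certifies tw(G) ≤ 1. Any graph with an edge has treewidth ≥ 1, and G has the edge g–f. Hence tw(G) = 1 exactly.

Treewidth 1.
One such decomposition:
Bags: B1 = {f, g}  B2 = {c, f}  B3 = {b, f}  B4 = {d, f}  B5 = {a, b}  B6 = {a, e}
Tree: B1–B2, B1–B3, B2–B4, B3–B5, B5–B6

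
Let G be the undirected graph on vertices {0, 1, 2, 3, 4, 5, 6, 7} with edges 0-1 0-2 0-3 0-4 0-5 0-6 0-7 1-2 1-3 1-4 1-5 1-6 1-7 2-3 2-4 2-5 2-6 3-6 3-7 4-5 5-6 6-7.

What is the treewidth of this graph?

4

A width-4 tree decomposition is:
Bags: B1 = {0, 1, 2, 3, 6}  B2 = {0, 1, 3, 6, 7}  B3 = {0, 1, 2, 5, 6}  B4 = {0, 1, 2, 4, 5}
Tree: B1–B2, B1–B3, B3–B4
The largest bag has 5 vertices, giving width 4; this decomposition certifies tw(G) ≤ 4. Conversely, {0, 1, 2, 3, 6} is a clique of size 5, and the vertices of any clique must share a bag in every tree decomposition; so some bag has ≥ 5 vertices and tw(G) ≥ 4. Hence tw(G) = 4 exactly.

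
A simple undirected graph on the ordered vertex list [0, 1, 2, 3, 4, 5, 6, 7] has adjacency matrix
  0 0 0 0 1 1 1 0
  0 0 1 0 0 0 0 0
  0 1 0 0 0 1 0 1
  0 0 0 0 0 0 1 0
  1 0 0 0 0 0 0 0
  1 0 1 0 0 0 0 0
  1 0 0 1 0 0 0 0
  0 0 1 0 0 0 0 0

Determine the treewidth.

A width-1 tree decomposition is:
Bags: B1 = {0, 4}  B2 = {0, 5}  B3 = {0, 6}  B4 = {2, 5}  B5 = {1, 2}  B6 = {2, 7}  B7 = {3, 6}
Tree: B1–B2, B2–B3, B2–B4, B4–B5, B5–B6, B3–B7
Each bag holds 2 vertices, so the decomposition has width 1, which upper-bounds the treewidth. G has an edge, so its treewidth is at least 1. Hence tw(G) = 1 exactly.

1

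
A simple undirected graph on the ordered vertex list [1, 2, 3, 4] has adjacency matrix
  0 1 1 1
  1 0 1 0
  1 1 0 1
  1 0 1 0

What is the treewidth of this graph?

A width-2 tree decomposition is:
Bags: B1 = {1, 3, 4}  B2 = {1, 2, 3}
Tree: B1–B2
Each bag holds 3 vertices, so the decomposition has width 2, which upper-bounds the treewidth. For the lower bound, the 3 vertices {1, 2, 3} are pairwise adjacent, and any tree decomposition puts a clique entirely inside one bag — forcing width ≥ 2. Combining the bounds, tw(G) = 2.

2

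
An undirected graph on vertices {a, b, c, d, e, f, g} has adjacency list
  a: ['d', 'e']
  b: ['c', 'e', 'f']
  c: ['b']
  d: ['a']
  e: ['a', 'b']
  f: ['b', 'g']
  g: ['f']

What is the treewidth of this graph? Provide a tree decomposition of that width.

Every bag has size at most 2, so the width is 2 − 1 = 1 and tw(G) ≤ 1. Since G has at least one edge (e.g. e–b), it is not an edgeless graph, so tw(G) ≥ 1. The upper and lower bounds meet at 1, so that is the treewidth.

Treewidth 1.
One optimal decomposition is:
Bags: B1 = {b, e}  B2 = {a, e}  B3 = {b, f}  B4 = {a, d}  B5 = {b, c}  B6 = {f, g}
Tree: B1–B2, B1–B3, B2–B4, B3–B5, B3–B6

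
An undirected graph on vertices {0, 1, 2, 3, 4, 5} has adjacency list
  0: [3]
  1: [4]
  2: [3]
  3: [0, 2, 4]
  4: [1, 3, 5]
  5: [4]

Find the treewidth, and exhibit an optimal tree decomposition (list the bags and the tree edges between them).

Treewidth 1.
One optimal decomposition is:
Bags: B1 = {1, 4}  B2 = {3, 4}  B3 = {0, 3}  B4 = {2, 3}  B5 = {4, 5}
Tree: B1–B2, B2–B3, B2–B4, B2–B5

Every bag has size at most 2, so the width is 2 − 1 = 1 and tw(G) ≤ 1. G has an edge, so its treewidth is at least 1. The upper and lower bounds meet at 1, so that is the treewidth.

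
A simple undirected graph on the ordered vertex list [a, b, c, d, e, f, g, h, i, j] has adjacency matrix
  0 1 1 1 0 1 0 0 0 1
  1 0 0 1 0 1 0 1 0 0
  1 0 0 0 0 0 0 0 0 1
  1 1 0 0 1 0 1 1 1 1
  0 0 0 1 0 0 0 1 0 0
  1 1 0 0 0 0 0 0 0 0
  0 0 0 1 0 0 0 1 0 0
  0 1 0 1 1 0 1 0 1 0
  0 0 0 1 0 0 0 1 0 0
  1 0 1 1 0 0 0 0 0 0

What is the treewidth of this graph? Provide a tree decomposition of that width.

Treewidth 2.
One such decomposition:
Bags: B1 = {a, d, j}  B2 = {a, c, j}  B3 = {a, b, d}  B4 = {b, d, h}  B5 = {d, g, h}  B6 = {d, h, i}  B7 = {a, b, f}  B8 = {d, e, h}
Tree: B1–B2, B1–B3, B3–B4, B4–B5, B4–B6, B3–B7, B5–B8

Each bag holds 3 vertices, so the decomposition has width 2, which upper-bounds the treewidth. Conversely, {a, d, j} is a clique of size 3, and the vertices of any clique must share a bag in every tree decomposition; so some bag has ≥ 3 vertices and tw(G) ≥ 2. Hence tw(G) = 2 exactly.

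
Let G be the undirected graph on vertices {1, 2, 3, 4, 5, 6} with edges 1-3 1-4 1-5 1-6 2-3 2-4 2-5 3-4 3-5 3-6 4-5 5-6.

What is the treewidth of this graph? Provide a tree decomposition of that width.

Treewidth 3.
Bags: B1 = {1, 3, 4, 5}  B2 = {2, 3, 4, 5}  B3 = {1, 3, 5, 6}
Tree: B1–B2, B1–B3

Each bag holds 4 vertices, so the decomposition has width 3, which upper-bounds the treewidth. For the lower bound, the 4 vertices {1, 3, 4, 5} are pairwise adjacent, and any tree decomposition puts a clique entirely inside one bag — forcing width ≥ 3. Therefore the treewidth is 3.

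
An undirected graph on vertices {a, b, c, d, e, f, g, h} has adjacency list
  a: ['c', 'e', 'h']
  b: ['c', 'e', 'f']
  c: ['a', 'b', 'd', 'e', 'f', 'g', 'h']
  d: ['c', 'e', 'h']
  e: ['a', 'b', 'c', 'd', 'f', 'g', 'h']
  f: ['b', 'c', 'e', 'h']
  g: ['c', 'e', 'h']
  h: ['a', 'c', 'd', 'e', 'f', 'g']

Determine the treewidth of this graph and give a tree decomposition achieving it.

Treewidth 3.
One optimal decomposition is:
Bags: B1 = {b, c, e, f}  B2 = {c, e, f, h}  B3 = {c, e, g, h}  B4 = {a, c, e, h}  B5 = {c, d, e, h}
Tree: B1–B2, B2–B3, B3–B4, B2–B5

Every bag has size at most 4, so the width is 4 − 1 = 3 and tw(G) ≤ 3. Conversely, {c, d, e, h} is a clique of size 4, and the vertices of any clique must share a bag in every tree decomposition; so some bag has ≥ 4 vertices and tw(G) ≥ 3. Hence tw(G) = 3 exactly.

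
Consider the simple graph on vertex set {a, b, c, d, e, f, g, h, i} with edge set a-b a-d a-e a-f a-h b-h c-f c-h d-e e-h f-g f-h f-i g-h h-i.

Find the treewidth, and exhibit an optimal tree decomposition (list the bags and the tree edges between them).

Treewidth 2.
One such decomposition:
Bags: B1 = {f, g, h}  B2 = {f, h, i}  B3 = {a, f, h}  B4 = {c, f, h}  B5 = {a, b, h}  B6 = {a, e, h}  B7 = {a, d, e}
Tree: B1–B2, B2–B3, B1–B4, B3–B5, B5–B6, B6–B7

The largest bag has 3 vertices, giving width 2; this decomposition certifies tw(G) ≤ 2. Conversely, {a, d, e} is a clique of size 3, and the vertices of any clique must share a bag in every tree decomposition; so some bag has ≥ 3 vertices and tw(G) ≥ 2. Combining the bounds, tw(G) = 2.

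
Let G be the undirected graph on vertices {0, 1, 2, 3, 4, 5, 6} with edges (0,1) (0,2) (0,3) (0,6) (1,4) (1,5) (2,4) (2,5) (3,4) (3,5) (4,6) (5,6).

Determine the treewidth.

3

A width-3 tree decomposition is:
Bags: B1 = {0, 2, 4, 5}  B2 = {0, 3, 4, 5}  B3 = {0, 1, 4, 5}  B4 = {0, 4, 5, 6}
Tree: B1–B2, B2–B3, B3–B4
Every bag has size at most 4, so the width is 4 − 1 = 3 and tw(G) ≤ 3. For the lower bound: the 4 vertex sets {2,4}, {3,5}, {0}, {1} are disjoint, each induces a connected subgraph, and every pair is joined by at least one edge of G. Contracting each set to a single vertex therefore yields K_{4} as a minor, and since treewidth is minor-monotone, tw(G) ≥ tw(K_{4}) = 3. Combining the bounds, tw(G) = 3.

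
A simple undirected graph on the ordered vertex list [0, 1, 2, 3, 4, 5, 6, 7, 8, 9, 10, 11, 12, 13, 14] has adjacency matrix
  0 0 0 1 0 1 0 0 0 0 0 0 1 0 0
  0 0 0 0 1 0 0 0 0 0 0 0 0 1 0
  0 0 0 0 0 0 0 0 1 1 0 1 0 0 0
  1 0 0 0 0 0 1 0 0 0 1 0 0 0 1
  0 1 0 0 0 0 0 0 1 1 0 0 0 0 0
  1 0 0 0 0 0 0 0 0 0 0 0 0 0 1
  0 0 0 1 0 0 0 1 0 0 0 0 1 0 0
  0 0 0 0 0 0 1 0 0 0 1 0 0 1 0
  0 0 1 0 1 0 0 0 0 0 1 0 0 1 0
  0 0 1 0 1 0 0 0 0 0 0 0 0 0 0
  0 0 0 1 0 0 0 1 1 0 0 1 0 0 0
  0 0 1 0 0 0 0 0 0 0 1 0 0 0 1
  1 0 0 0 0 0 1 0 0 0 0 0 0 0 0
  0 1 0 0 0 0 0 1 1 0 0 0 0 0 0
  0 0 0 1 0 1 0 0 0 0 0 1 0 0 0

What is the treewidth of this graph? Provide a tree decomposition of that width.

Every bag has size at most 4, so the width is 4 − 1 = 3 and tw(G) ≤ 3. For the lower bound: the 4 vertex sets {0,5,12}, {6}, {3}, {7,10,11,14} are disjoint, each induces a connected subgraph, and every pair is joined by at least one edge of G. Contracting each set to a single vertex therefore yields K_{4} as a minor, and since treewidth is minor-monotone, tw(G) ≥ tw(K_{4}) = 3. Hence tw(G) = 3 exactly.

Treewidth 3.
One such decomposition:
Bags: B1 = {0, 5, 6, 12}  B2 = {0, 3, 5, 6}  B3 = {3, 5, 6, 14}  B4 = {3, 6, 7, 14}  B5 = {3, 7, 10, 14}  B6 = {7, 10, 11, 14}  B7 = {7, 10, 11, 13}  B8 = {8, 10, 11, 13}  B9 = {2, 8, 11, 13}  B10 = {1, 2, 8, 13}  B11 = {1, 2, 4, 8}  B12 = {1, 2, 4, 9}
Tree: B1–B2, B2–B3, B3–B4, B4–B5, B5–B6, B6–B7, B7–B8, B8–B9, B9–B10, B10–B11, B11–B12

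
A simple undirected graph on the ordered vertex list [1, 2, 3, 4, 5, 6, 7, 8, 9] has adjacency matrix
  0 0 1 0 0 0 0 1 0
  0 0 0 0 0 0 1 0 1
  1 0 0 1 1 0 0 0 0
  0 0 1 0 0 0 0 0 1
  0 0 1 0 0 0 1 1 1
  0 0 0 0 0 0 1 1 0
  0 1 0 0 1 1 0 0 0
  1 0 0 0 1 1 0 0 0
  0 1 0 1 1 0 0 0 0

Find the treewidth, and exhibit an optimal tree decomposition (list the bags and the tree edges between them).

Treewidth 3.
One optimal decomposition is:
Bags: B1 = {2, 4, 7, 9}  B2 = {4, 5, 7, 9}  B3 = {3, 4, 5, 7}  B4 = {3, 5, 6, 7}  B5 = {3, 5, 6, 8}  B6 = {1, 3, 6, 8}
Tree: B1–B2, B2–B3, B3–B4, B4–B5, B5–B6

Each bag holds 4 vertices, so the decomposition has width 3, which upper-bounds the treewidth. For the lower bound: the 4 vertex sets {2,4,9}, {7}, {5}, {1,3,6,8} are disjoint, each induces a connected subgraph, and every pair is joined by at least one edge of G. Contracting each set to a single vertex therefore yields K_{4} as a minor, and since treewidth is minor-monotone, tw(G) ≥ tw(K_{4}) = 3. Hence tw(G) = 3 exactly.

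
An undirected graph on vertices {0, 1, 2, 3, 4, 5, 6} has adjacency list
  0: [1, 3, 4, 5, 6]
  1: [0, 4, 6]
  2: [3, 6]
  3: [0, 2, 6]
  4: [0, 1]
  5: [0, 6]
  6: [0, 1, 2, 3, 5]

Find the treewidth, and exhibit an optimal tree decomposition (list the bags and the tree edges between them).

Every bag has size at most 3, so the width is 3 − 1 = 2 and tw(G) ≤ 2. For the lower bound, the 3 vertices {0, 1, 4} are pairwise adjacent, and any tree decomposition puts a clique entirely inside one bag — forcing width ≥ 2. The upper and lower bounds meet at 2, so that is the treewidth.

Treewidth 2.
Bags: B1 = {0, 3, 6}  B2 = {0, 1, 6}  B3 = {0, 5, 6}  B4 = {0, 1, 4}  B5 = {2, 3, 6}
Tree: B1–B2, B1–B3, B2–B4, B1–B5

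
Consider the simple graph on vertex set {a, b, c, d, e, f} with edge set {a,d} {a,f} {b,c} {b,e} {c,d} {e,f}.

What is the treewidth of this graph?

A width-2 tree decomposition is:
Bags: B1 = {a, d, f}  B2 = {c, d, f}  B3 = {b, c, f}  B4 = {b, e, f}
Tree: B1–B2, B2–B3, B3–B4
The largest bag has 3 vertices, giving width 2; this decomposition certifies tw(G) ≤ 2. For the lower bound, G contains the cycle f–a–d–c–b–e–f, so G is not a forest; only forests have treewidth ≤ 1, hence tw(G) ≥ 2. Combining the bounds, tw(G) = 2.

2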